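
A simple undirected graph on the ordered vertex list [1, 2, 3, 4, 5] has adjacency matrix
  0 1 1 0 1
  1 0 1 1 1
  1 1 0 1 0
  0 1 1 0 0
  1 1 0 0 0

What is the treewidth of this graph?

A width-2 tree decomposition is:
Bags: B1 = {1, 2, 3}  B2 = {1, 2, 5}  B3 = {2, 3, 4}
Tree: B1–B2, B1–B3
Every bag has size at most 3, so the width is 3 − 1 = 2 and tw(G) ≤ 2. Conversely, {1, 2, 3} is a clique of size 3, and the vertices of any clique must share a bag in every tree decomposition; so some bag has ≥ 3 vertices and tw(G) ≥ 2. The upper and lower bounds meet at 2, so that is the treewidth.

2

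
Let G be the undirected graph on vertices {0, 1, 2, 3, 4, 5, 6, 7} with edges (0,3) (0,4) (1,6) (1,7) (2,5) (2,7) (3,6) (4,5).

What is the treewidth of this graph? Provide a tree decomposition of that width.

Every bag has size at most 3, so the width is 3 − 1 = 2 and tw(G) ≤ 2. The edges 4–0–3–6–1–7–2–5–4 form a cycle, so G is not a tree and its treewidth is at least 2. Combining the bounds, tw(G) = 2.

Treewidth 2.
Bags: B1 = {0, 3, 4}  B2 = {3, 4, 6}  B3 = {1, 4, 6}  B4 = {1, 4, 7}  B5 = {2, 4, 7}  B6 = {2, 4, 5}
Tree: B1–B2, B2–B3, B3–B4, B4–B5, B5–B6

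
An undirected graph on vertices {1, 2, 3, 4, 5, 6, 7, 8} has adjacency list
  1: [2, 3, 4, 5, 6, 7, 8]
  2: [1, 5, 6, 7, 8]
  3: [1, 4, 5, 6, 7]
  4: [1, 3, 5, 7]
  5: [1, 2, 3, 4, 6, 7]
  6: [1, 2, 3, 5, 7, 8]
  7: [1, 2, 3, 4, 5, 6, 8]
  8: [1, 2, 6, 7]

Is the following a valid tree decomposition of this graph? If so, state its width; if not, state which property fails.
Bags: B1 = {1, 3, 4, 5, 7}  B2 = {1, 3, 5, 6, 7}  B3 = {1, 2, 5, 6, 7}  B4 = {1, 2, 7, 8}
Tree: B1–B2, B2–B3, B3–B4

A tree decomposition must satisfy three properties: every vertex lies in some bag; for every edge, both endpoints lie together in some bag; and for every vertex, the bags containing it form a connected subtree. Here edge (6,8) lies in no bag, so the decomposition is invalid.

No — edge (6,8) lies in no bag.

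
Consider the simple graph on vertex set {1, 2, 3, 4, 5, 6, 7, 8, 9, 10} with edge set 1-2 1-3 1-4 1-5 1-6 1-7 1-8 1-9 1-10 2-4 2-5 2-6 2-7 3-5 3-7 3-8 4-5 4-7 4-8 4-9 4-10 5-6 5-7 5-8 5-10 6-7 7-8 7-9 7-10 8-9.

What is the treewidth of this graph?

A width-4 tree decomposition is:
Bags: B1 = {1, 4, 5, 7, 8}  B2 = {1, 2, 4, 5, 7}  B3 = {1, 4, 7, 8, 9}  B4 = {1, 3, 5, 7, 8}  B5 = {1, 2, 5, 6, 7}  B6 = {1, 4, 5, 7, 10}
Tree: B1–B2, B1–B3, B1–B4, B2–B5, B2–B6
Each bag holds 5 vertices, so the decomposition has width 4, which upper-bounds the treewidth. On the other hand G contains the 5-clique {1, 4, 7, 8, 9}. A clique must lie in a single bag of any decomposition, so no decomposition can have width below 4. Combining the bounds, tw(G) = 4.

4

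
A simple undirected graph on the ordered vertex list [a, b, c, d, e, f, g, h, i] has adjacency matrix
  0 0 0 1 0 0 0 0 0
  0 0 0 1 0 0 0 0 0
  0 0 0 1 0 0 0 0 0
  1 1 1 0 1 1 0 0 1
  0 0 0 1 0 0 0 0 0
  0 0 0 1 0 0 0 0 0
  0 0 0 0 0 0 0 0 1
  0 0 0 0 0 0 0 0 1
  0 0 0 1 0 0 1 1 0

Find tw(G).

1

A width-1 tree decomposition is:
Bags: B1 = {b, d}  B2 = {d, i}  B3 = {a, d}  B4 = {g, i}  B5 = {d, f}  B6 = {c, d}  B7 = {d, e}  B8 = {h, i}
Tree: B1–B2, B1–B3, B2–B4, B2–B5, B2–B6, B5–B7, B2–B8
Every bag has size at most 2, so the width is 2 − 1 = 1 and tw(G) ≤ 1. Any graph with an edge has treewidth ≥ 1, and G has the edge d–b. Hence tw(G) = 1 exactly.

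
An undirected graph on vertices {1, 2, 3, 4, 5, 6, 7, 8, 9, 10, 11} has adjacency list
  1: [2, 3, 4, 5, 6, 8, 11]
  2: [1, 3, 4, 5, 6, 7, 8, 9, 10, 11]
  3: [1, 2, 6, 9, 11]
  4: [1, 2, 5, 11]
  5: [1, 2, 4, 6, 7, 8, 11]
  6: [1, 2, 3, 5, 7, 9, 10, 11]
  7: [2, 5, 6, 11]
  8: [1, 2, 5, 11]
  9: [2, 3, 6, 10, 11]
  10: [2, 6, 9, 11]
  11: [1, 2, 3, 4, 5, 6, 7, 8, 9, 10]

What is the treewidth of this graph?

4

A width-4 tree decomposition is:
Bags: B1 = {2, 3, 6, 9, 11}  B2 = {1, 2, 3, 6, 11}  B3 = {1, 2, 5, 6, 11}  B4 = {1, 2, 5, 8, 11}  B5 = {2, 6, 9, 10, 11}  B6 = {1, 2, 4, 5, 11}  B7 = {2, 5, 6, 7, 11}
Tree: B1–B2, B2–B3, B3–B4, B1–B5, B3–B6, B3–B7
Each bag holds 5 vertices, so the decomposition has width 4, which upper-bounds the treewidth. Conversely, {1, 2, 5, 8, 11} is a clique of size 5, and the vertices of any clique must share a bag in every tree decomposition; so some bag has ≥ 5 vertices and tw(G) ≥ 4. The upper and lower bounds meet at 4, so that is the treewidth.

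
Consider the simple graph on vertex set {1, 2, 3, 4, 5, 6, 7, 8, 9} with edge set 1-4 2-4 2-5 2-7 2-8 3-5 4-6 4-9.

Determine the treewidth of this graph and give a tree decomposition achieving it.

Treewidth 1.
One optimal decomposition is:
Bags: B1 = {2, 4}  B2 = {2, 5}  B3 = {2, 7}  B4 = {1, 4}  B5 = {2, 8}  B6 = {4, 9}  B7 = {3, 5}  B8 = {4, 6}
Tree: B1–B2, B1–B3, B1–B4, B1–B5, B1–B6, B2–B7, B6–B8

Each bag holds 2 vertices, so the decomposition has width 1, which upper-bounds the treewidth. Any graph with an edge has treewidth ≥ 1, and G has the edge 4–2. Combining the bounds, tw(G) = 1.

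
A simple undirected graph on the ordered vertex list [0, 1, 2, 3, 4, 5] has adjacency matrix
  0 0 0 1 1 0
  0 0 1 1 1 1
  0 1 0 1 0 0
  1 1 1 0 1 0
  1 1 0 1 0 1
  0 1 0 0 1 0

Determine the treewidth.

A width-2 tree decomposition is:
Bags: B1 = {1, 3, 4}  B2 = {0, 3, 4}  B3 = {1, 4, 5}  B4 = {1, 2, 3}
Tree: B1–B2, B1–B3, B1–B4
Each bag holds 3 vertices, so the decomposition has width 2, which upper-bounds the treewidth. On the other hand G contains the 3-clique {0, 3, 4}. A clique must lie in a single bag of any decomposition, so no decomposition can have width below 2. Combining the bounds, tw(G) = 2.

2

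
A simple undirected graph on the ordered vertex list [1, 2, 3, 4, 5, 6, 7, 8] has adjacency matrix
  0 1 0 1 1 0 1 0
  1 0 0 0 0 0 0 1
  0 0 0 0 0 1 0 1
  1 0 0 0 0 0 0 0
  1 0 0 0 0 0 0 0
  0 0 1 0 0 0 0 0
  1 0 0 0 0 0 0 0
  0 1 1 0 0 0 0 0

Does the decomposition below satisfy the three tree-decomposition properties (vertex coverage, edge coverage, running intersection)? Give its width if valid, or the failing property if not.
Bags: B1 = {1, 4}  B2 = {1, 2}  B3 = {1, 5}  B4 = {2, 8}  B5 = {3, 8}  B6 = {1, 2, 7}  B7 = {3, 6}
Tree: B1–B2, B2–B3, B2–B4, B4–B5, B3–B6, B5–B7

No — bags containing vertex 2 are not connected in the tree.

A tree decomposition must satisfy three properties: every vertex lies in some bag; for every edge, both endpoints lie together in some bag; and for every vertex, the bags containing it form a connected subtree. Here bags containing vertex 2 are not connected in the tree, so the decomposition is invalid.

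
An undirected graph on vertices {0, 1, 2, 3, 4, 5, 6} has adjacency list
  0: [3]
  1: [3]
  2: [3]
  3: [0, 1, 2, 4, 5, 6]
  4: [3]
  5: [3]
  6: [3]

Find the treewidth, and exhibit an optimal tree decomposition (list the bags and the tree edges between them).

Every bag has size at most 2, so the width is 2 − 1 = 1 and tw(G) ≤ 1. Any graph with an edge has treewidth ≥ 1, and G has the edge 3–2. Hence tw(G) = 1 exactly.

Treewidth 1.
One optimal decomposition is:
Bags: B1 = {2, 3}  B2 = {3, 4}  B3 = {0, 3}  B4 = {3, 6}  B5 = {1, 3}  B6 = {3, 5}
Tree: B1–B2, B2–B3, B3–B4, B2–B5, B5–B6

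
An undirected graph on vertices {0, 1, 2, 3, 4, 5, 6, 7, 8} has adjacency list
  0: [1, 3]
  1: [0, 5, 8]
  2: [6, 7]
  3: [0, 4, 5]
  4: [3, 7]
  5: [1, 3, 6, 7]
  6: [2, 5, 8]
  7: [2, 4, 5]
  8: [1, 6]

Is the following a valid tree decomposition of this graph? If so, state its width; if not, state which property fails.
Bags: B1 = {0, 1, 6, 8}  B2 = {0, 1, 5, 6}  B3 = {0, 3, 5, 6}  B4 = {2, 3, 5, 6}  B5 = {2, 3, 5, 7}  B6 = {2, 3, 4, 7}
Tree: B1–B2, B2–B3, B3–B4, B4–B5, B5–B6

Every vertex of G appears in some bag (union = {0, 1, 2, 3, 4, 5, 6, 7, 8}); every edge is covered by a bag; and for each vertex v the set of bags containing v is connected in the bag tree. The decomposition is therefore valid. The largest bag has 4 vertices, so the width is 3.

Yes; width 3.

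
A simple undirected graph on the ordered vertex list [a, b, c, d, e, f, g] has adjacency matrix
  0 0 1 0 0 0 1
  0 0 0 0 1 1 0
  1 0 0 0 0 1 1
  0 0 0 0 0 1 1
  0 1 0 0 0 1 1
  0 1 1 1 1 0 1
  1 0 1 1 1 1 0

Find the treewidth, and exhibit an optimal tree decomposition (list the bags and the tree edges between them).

Treewidth 2.
Bags: B1 = {c, f, g}  B2 = {a, c, g}  B3 = {e, f, g}  B4 = {d, f, g}  B5 = {b, e, f}
Tree: B1–B2, B1–B3, B1–B4, B3–B5

The largest bag has 3 vertices, giving width 2; this decomposition certifies tw(G) ≤ 2. On the other hand G contains the 3-clique {a, c, g}. A clique must lie in a single bag of any decomposition, so no decomposition can have width below 2. Hence tw(G) = 2 exactly.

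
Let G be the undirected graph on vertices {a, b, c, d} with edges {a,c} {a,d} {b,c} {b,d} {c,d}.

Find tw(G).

2

A width-2 tree decomposition is:
Bags: B1 = {b, c, d}  B2 = {a, c, d}
Tree: B1–B2
The largest bag has 3 vertices, giving width 2; this decomposition certifies tw(G) ≤ 2. On the other hand G contains the 3-clique {a, c, d}. A clique must lie in a single bag of any decomposition, so no decomposition can have width below 2. Combining the bounds, tw(G) = 2.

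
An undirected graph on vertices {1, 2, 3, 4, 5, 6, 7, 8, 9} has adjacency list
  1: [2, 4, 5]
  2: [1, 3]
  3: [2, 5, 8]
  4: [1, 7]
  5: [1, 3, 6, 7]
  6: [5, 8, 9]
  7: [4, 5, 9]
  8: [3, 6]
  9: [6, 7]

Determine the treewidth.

3

A width-3 tree decomposition is:
Bags: B1 = {1, 2, 4, 7}  B2 = {1, 2, 5, 7}  B3 = {2, 3, 5, 7}  B4 = {3, 5, 7, 9}  B5 = {3, 5, 6, 9}  B6 = {3, 6, 8, 9}
Tree: B1–B2, B2–B3, B3–B4, B4–B5, B5–B6
Every bag has size at most 4, so the width is 4 − 1 = 3 and tw(G) ≤ 3. For the lower bound: the 4 vertex sets {1,2,4}, {7}, {5}, {3,6,8,9} are disjoint, each induces a connected subgraph, and every pair is joined by at least one edge of G. Contracting each set to a single vertex therefore yields K_{4} as a minor, and since treewidth is minor-monotone, tw(G) ≥ tw(K_{4}) = 3. The upper and lower bounds meet at 3, so that is the treewidth.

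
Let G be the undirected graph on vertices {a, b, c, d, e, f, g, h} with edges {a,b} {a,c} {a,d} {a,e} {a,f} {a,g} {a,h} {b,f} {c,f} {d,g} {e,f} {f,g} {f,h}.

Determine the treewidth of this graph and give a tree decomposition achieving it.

The largest bag has 3 vertices, giving width 2; this decomposition certifies tw(G) ≤ 2. For the lower bound, the 3 vertices {a, d, g} are pairwise adjacent, and any tree decomposition puts a clique entirely inside one bag — forcing width ≥ 2. The upper and lower bounds meet at 2, so that is the treewidth.

Treewidth 2.
One optimal decomposition is:
Bags: B1 = {a, f, h}  B2 = {a, c, f}  B3 = {a, b, f}  B4 = {a, e, f}  B5 = {a, f, g}  B6 = {a, d, g}
Tree: B1–B2, B2–B3, B3–B4, B2–B5, B5–B6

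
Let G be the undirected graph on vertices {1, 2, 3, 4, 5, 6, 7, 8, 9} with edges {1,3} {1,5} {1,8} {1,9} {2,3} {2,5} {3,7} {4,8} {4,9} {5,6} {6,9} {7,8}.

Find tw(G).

A width-3 tree decomposition is:
Bags: B1 = {3, 4, 7, 8}  B2 = {1, 3, 4, 8}  B3 = {1, 3, 4, 9}  B4 = {1, 2, 3, 9}  B5 = {1, 2, 5, 9}  B6 = {2, 5, 6, 9}
Tree: B1–B2, B2–B3, B3–B4, B4–B5, B5–B6
Every bag has size at most 4, so the width is 4 − 1 = 3 and tw(G) ≤ 3. For the lower bound: the 4 vertex sets {4,7,8}, {3}, {1}, {2,5,6,9} are disjoint, each induces a connected subgraph, and every pair is joined by at least one edge of G. Contracting each set to a single vertex therefore yields K_{4} as a minor, and since treewidth is minor-monotone, tw(G) ≥ tw(K_{4}) = 3. Hence tw(G) = 3 exactly.

3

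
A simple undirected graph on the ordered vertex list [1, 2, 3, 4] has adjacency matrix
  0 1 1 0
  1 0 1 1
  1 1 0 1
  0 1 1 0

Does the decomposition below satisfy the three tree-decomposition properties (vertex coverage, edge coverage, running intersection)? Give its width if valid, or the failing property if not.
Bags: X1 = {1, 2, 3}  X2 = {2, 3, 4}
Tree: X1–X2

Checking the three conditions: (i) the bags cover all of {1, 2, 3, 4}; (ii) for each edge, some bag contains both endpoints; (iii) the bags containing any fixed vertex form a subtree. All hold, so the decomposition is valid with width 3 − 1 = 2.

Yes; width 2.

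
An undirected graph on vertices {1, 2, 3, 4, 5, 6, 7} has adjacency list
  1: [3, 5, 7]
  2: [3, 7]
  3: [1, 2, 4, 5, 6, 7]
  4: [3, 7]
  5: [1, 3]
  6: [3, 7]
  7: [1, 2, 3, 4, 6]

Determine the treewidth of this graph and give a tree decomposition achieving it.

Every bag has size at most 3, so the width is 3 − 1 = 2 and tw(G) ≤ 2. On the other hand G contains the 3-clique {1, 3, 5}. A clique must lie in a single bag of any decomposition, so no decomposition can have width below 2. Combining the bounds, tw(G) = 2.

Treewidth 2.
Bags: B1 = {1, 3, 7}  B2 = {3, 6, 7}  B3 = {1, 3, 5}  B4 = {2, 3, 7}  B5 = {3, 4, 7}
Tree: B1–B2, B1–B3, B2–B4, B4–B5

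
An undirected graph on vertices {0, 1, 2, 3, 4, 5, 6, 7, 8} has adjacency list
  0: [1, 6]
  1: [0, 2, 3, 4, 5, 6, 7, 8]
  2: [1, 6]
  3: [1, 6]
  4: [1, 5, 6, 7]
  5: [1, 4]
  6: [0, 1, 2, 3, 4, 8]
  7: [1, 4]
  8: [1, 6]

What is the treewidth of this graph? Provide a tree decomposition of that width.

The largest bag has 3 vertices, giving width 2; this decomposition certifies tw(G) ≤ 2. Conversely, {1, 4, 5} is a clique of size 3, and the vertices of any clique must share a bag in every tree decomposition; so some bag has ≥ 3 vertices and tw(G) ≥ 2. The upper and lower bounds meet at 2, so that is the treewidth.

Treewidth 2.
Bags: B1 = {1, 4, 6}  B2 = {1, 2, 6}  B3 = {1, 4, 5}  B4 = {1, 3, 6}  B5 = {0, 1, 6}  B6 = {1, 6, 8}  B7 = {1, 4, 7}
Tree: B1–B2, B1–B3, B2–B4, B4–B5, B4–B6, B1–B7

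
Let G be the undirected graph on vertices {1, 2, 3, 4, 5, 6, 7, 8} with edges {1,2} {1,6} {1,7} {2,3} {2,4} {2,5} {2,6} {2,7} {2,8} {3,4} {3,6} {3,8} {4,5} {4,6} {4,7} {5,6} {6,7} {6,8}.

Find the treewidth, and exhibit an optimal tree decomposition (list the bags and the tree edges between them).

The largest bag has 4 vertices, giving width 3; this decomposition certifies tw(G) ≤ 3. Conversely, {2, 3, 6, 8} is a clique of size 4, and the vertices of any clique must share a bag in every tree decomposition; so some bag has ≥ 4 vertices and tw(G) ≥ 3. The upper and lower bounds meet at 3, so that is the treewidth.

Treewidth 3.
Bags: B1 = {2, 4, 5, 6}  B2 = {2, 4, 6, 7}  B3 = {1, 2, 6, 7}  B4 = {2, 3, 4, 6}  B5 = {2, 3, 6, 8}
Tree: B1–B2, B2–B3, B2–B4, B4–B5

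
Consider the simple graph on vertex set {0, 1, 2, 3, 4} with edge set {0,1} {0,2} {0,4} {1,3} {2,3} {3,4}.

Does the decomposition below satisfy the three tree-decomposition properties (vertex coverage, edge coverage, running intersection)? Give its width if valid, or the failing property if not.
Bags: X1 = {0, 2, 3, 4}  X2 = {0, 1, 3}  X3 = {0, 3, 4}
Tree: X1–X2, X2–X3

A tree decomposition must satisfy three properties: every vertex lies in some bag; for every edge, both endpoints lie together in some bag; and for every vertex, the bags containing it form a connected subtree. Here bags containing vertex 4 are not connected in the tree, so the decomposition is invalid.

No — bags containing vertex 4 are not connected in the tree.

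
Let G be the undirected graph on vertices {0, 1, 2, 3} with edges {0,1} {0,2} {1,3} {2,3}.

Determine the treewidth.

A width-2 tree decomposition is:
Bags: B1 = {1, 2, 3}  B2 = {0, 1, 2}
Tree: B1–B2
Each bag holds 3 vertices, so the decomposition has width 2, which upper-bounds the treewidth. The edges 1–3–2–0–1 form a cycle, so G is not a tree and its treewidth is at least 2. Therefore the treewidth is 2.

2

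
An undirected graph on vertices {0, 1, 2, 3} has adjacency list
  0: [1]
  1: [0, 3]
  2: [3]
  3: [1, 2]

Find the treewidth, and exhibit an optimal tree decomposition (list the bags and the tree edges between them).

Every bag has size at most 2, so the width is 2 − 1 = 1 and tw(G) ≤ 1. Any graph with an edge has treewidth ≥ 1, and G has the edge 3–1. The upper and lower bounds meet at 1, so that is the treewidth.

Treewidth 1.
One optimal decomposition is:
Bags: B1 = {1, 3}  B2 = {2, 3}  B3 = {0, 1}
Tree: B1–B2, B1–B3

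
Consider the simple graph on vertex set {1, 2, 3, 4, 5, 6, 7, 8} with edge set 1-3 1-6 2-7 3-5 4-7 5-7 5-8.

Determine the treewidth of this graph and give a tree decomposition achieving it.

Treewidth 1.
One such decomposition:
Bags: B1 = {2, 7}  B2 = {5, 7}  B3 = {3, 5}  B4 = {4, 7}  B5 = {5, 8}  B6 = {1, 3}  B7 = {1, 6}
Tree: B1–B2, B2–B3, B1–B4, B2–B5, B3–B6, B6–B7

The largest bag has 2 vertices, giving width 1; this decomposition certifies tw(G) ≤ 1. Since G has at least one edge (e.g. 2–7), it is not an edgeless graph, so tw(G) ≥ 1. Hence tw(G) = 1 exactly.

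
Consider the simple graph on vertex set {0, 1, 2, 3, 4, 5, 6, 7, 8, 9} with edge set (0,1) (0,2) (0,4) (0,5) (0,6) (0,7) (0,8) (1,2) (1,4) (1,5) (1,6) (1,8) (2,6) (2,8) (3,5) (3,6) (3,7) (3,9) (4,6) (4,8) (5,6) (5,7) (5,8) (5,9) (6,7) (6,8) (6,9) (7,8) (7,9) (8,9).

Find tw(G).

4

A width-4 tree decomposition is:
Bags: B1 = {0, 1, 5, 6, 8}  B2 = {0, 5, 6, 7, 8}  B3 = {5, 6, 7, 8, 9}  B4 = {0, 1, 4, 6, 8}  B5 = {0, 1, 2, 6, 8}  B6 = {3, 5, 6, 7, 9}
Tree: B1–B2, B2–B3, B1–B4, B1–B5, B3–B6
The largest bag has 5 vertices, giving width 4; this decomposition certifies tw(G) ≤ 4. On the other hand G contains the 5-clique {0, 1, 2, 6, 8}. A clique must lie in a single bag of any decomposition, so no decomposition can have width below 4. Therefore the treewidth is 4.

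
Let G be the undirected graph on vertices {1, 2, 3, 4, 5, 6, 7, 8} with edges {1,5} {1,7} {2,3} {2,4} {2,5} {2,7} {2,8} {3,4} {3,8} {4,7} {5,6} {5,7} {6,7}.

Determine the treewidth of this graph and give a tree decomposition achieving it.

Treewidth 2.
One such decomposition:
Bags: B1 = {2, 4, 7}  B2 = {2, 5, 7}  B3 = {5, 6, 7}  B4 = {2, 3, 4}  B5 = {1, 5, 7}  B6 = {2, 3, 8}
Tree: B1–B2, B2–B3, B1–B4, B3–B5, B4–B6

Each bag holds 3 vertices, so the decomposition has width 2, which upper-bounds the treewidth. On the other hand G contains the 3-clique {1, 5, 7}. A clique must lie in a single bag of any decomposition, so no decomposition can have width below 2. The upper and lower bounds meet at 2, so that is the treewidth.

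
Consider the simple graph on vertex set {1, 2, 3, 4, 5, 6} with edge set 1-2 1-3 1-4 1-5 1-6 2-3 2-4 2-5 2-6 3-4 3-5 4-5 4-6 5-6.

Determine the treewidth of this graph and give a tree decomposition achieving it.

Each bag holds 5 vertices, so the decomposition has width 4, which upper-bounds the treewidth. On the other hand G contains the 5-clique {1, 2, 3, 4, 5}. A clique must lie in a single bag of any decomposition, so no decomposition can have width below 4. Therefore the treewidth is 4.

Treewidth 4.
Bags: B1 = {1, 2, 3, 4, 5}  B2 = {1, 2, 4, 5, 6}
Tree: B1–B2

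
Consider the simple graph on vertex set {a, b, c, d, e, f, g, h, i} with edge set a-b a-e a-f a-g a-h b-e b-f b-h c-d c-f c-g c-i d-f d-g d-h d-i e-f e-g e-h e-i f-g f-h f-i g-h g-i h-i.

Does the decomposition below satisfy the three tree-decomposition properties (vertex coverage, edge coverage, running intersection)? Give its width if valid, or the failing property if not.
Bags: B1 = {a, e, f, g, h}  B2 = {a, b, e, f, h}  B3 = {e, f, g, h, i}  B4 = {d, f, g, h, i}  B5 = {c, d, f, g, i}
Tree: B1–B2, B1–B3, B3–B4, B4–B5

Checking the three conditions: (i) the bags cover all of {a, b, c, d, e, f, g, h, i}; (ii) for each edge, some bag contains both endpoints; (iii) the bags containing any fixed vertex form a subtree. All hold, so the decomposition is valid with width 5 − 1 = 4.

Yes; width 4.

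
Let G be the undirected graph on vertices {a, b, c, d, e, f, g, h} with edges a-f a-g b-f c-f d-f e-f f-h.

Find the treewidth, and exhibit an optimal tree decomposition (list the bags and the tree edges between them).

Treewidth 1.
One such decomposition:
Bags: B1 = {a, g}  B2 = {a, f}  B3 = {e, f}  B4 = {c, f}  B5 = {d, f}  B6 = {b, f}  B7 = {f, h}
Tree: B1–B2, B2–B3, B2–B4, B2–B5, B4–B6, B4–B7

The largest bag has 2 vertices, giving width 1; this decomposition certifies tw(G) ≤ 1. G has an edge, so its treewidth is at least 1. Therefore the treewidth is 1.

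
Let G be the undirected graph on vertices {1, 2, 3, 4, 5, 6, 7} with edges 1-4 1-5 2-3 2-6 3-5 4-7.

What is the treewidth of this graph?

1

A width-1 tree decomposition is:
Bags: B1 = {2, 6}  B2 = {2, 3}  B3 = {3, 5}  B4 = {1, 5}  B5 = {1, 4}  B6 = {4, 7}
Tree: B1–B2, B2–B3, B3–B4, B4–B5, B5–B6
Each bag holds 2 vertices, so the decomposition has width 1, which upper-bounds the treewidth. G has an edge, so its treewidth is at least 1. Therefore the treewidth is 1.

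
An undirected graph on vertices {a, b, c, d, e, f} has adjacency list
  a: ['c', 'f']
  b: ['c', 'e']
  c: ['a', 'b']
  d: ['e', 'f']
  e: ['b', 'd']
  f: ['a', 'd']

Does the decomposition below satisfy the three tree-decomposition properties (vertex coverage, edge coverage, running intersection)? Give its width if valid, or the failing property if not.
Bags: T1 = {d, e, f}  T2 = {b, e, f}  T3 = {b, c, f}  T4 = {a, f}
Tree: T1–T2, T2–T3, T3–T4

No — edge (c,a) lies in no bag.

A tree decomposition must satisfy three properties: every vertex lies in some bag; for every edge, both endpoints lie together in some bag; and for every vertex, the bags containing it form a connected subtree. Here edge (c,a) lies in no bag, so the decomposition is invalid.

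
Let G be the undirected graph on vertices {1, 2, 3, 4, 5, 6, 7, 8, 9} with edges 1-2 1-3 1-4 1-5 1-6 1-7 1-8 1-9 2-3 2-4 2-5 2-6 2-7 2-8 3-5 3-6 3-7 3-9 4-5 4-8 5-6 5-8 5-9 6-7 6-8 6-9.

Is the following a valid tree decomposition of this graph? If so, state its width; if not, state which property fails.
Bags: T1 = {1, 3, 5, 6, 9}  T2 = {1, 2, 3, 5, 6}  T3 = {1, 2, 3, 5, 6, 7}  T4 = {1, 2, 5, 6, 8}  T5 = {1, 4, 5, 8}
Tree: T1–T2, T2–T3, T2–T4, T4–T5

A tree decomposition must satisfy three properties: every vertex lies in some bag; for every edge, both endpoints lie together in some bag; and for every vertex, the bags containing it form a connected subtree. Here edge (2,4) lies in no bag, so the decomposition is invalid.

No — edge (2,4) lies in no bag.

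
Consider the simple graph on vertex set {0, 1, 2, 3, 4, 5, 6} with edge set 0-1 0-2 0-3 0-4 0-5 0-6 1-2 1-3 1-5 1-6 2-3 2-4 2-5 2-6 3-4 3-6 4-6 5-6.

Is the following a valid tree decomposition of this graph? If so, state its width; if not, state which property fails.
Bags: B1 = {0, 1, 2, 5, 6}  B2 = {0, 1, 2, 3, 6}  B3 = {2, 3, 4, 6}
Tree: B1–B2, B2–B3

A tree decomposition must satisfy three properties: every vertex lies in some bag; for every edge, both endpoints lie together in some bag; and for every vertex, the bags containing it form a connected subtree. Here edge (0,4) lies in no bag, so the decomposition is invalid.

No — edge (0,4) lies in no bag.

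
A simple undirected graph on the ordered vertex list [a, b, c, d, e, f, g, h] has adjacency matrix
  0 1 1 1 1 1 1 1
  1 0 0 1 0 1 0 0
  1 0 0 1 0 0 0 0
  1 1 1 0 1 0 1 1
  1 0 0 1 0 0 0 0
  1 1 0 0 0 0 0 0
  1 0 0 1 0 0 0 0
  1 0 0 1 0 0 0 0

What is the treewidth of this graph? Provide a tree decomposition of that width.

Treewidth 2.
One optimal decomposition is:
Bags: B1 = {a, b, d}  B2 = {a, d, h}  B3 = {a, d, g}  B4 = {a, c, d}  B5 = {a, b, f}  B6 = {a, d, e}
Tree: B1–B2, B2–B3, B2–B4, B1–B5, B3–B6

Every bag has size at most 3, so the width is 3 − 1 = 2 and tw(G) ≤ 2. On the other hand G contains the 3-clique {a, d, g}. A clique must lie in a single bag of any decomposition, so no decomposition can have width below 2. Therefore the treewidth is 2.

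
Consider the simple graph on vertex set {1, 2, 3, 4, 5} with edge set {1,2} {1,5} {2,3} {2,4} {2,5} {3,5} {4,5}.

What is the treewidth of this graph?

A width-2 tree decomposition is:
Bags: B1 = {1, 2, 5}  B2 = {2, 4, 5}  B3 = {2, 3, 5}
Tree: B1–B2, B2–B3
The largest bag has 3 vertices, giving width 2; this decomposition certifies tw(G) ≤ 2. On the other hand G contains the 3-clique {1, 2, 5}. A clique must lie in a single bag of any decomposition, so no decomposition can have width below 2. The upper and lower bounds meet at 2, so that is the treewidth.

2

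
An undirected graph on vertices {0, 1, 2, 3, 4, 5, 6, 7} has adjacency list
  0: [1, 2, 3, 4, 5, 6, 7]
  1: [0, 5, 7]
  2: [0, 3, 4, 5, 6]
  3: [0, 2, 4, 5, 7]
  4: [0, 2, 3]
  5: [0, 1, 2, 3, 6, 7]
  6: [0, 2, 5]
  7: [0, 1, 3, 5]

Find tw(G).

A width-3 tree decomposition is:
Bags: B1 = {0, 2, 5, 6}  B2 = {0, 2, 3, 5}  B3 = {0, 2, 3, 4}  B4 = {0, 3, 5, 7}  B5 = {0, 1, 5, 7}
Tree: B1–B2, B2–B3, B2–B4, B4–B5
Every bag has size at most 4, so the width is 4 − 1 = 3 and tw(G) ≤ 3. On the other hand G contains the 4-clique {0, 2, 3, 4}. A clique must lie in a single bag of any decomposition, so no decomposition can have width below 3. Combining the bounds, tw(G) = 3.

3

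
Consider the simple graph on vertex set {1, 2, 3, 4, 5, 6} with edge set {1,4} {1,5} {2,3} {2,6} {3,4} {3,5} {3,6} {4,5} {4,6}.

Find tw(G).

2

A width-2 tree decomposition is:
Bags: B1 = {3, 4, 5}  B2 = {1, 4, 5}  B3 = {3, 4, 6}  B4 = {2, 3, 6}
Tree: B1–B2, B1–B3, B3–B4
Every bag has size at most 3, so the width is 3 − 1 = 2 and tw(G) ≤ 2. Conversely, {1, 4, 5} is a clique of size 3, and the vertices of any clique must share a bag in every tree decomposition; so some bag has ≥ 3 vertices and tw(G) ≥ 2. The upper and lower bounds meet at 2, so that is the treewidth.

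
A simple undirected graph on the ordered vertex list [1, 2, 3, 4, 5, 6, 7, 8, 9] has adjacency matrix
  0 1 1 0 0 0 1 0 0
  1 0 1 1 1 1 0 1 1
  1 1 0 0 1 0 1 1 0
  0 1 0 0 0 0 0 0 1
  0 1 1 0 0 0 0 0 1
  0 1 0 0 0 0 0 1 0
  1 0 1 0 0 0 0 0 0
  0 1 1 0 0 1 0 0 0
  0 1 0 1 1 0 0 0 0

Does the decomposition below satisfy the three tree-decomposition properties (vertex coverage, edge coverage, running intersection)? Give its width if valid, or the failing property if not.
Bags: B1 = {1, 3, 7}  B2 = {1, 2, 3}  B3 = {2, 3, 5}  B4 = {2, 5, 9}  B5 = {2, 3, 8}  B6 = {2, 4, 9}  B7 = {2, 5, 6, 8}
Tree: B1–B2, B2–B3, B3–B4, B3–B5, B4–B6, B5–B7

A tree decomposition must satisfy three properties: every vertex lies in some bag; for every edge, both endpoints lie together in some bag; and for every vertex, the bags containing it form a connected subtree. Here bags containing vertex 5 are not connected in the tree, so the decomposition is invalid.

No — bags containing vertex 5 are not connected in the tree.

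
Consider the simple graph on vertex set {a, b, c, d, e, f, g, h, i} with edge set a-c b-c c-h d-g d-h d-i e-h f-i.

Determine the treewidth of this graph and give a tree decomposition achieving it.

Every bag has size at most 2, so the width is 2 − 1 = 1 and tw(G) ≤ 1. Since G has at least one edge (e.g. c–h), it is not an edgeless graph, so tw(G) ≥ 1. Combining the bounds, tw(G) = 1.

Treewidth 1.
One optimal decomposition is:
Bags: B1 = {c, h}  B2 = {e, h}  B3 = {d, h}  B4 = {d, g}  B5 = {b, c}  B6 = {d, i}  B7 = {f, i}  B8 = {a, c}
Tree: B1–B2, B2–B3, B3–B4, B1–B5, B3–B6, B6–B7, B1–B8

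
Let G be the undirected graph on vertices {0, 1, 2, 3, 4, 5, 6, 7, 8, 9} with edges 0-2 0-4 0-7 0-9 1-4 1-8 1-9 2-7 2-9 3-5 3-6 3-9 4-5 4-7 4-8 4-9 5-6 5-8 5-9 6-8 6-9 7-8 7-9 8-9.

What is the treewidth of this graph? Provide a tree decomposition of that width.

Treewidth 3.
One optimal decomposition is:
Bags: B1 = {4, 7, 8, 9}  B2 = {4, 5, 8, 9}  B3 = {5, 6, 8, 9}  B4 = {0, 4, 7, 9}  B5 = {0, 2, 7, 9}  B6 = {1, 4, 8, 9}  B7 = {3, 5, 6, 9}
Tree: B1–B2, B2–B3, B1–B4, B4–B5, B2–B6, B3–B7

Each bag holds 4 vertices, so the decomposition has width 3, which upper-bounds the treewidth. For the lower bound, the 4 vertices {0, 2, 7, 9} are pairwise adjacent, and any tree decomposition puts a clique entirely inside one bag — forcing width ≥ 3. Therefore the treewidth is 3.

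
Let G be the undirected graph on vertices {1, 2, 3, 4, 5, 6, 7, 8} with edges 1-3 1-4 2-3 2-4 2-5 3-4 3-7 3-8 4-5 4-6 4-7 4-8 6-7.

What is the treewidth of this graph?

A width-2 tree decomposition is:
Bags: B1 = {3, 4, 7}  B2 = {3, 4, 8}  B3 = {2, 3, 4}  B4 = {4, 6, 7}  B5 = {1, 3, 4}  B6 = {2, 4, 5}
Tree: B1–B2, B2–B3, B1–B4, B2–B5, B3–B6
Each bag holds 3 vertices, so the decomposition has width 2, which upper-bounds the treewidth. Conversely, {3, 4, 8} is a clique of size 3, and the vertices of any clique must share a bag in every tree decomposition; so some bag has ≥ 3 vertices and tw(G) ≥ 2. Hence tw(G) = 2 exactly.

2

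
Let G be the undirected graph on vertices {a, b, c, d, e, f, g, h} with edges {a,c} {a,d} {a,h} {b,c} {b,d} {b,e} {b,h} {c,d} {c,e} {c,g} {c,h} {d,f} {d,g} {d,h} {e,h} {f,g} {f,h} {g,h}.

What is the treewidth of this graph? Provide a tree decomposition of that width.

Every bag has size at most 4, so the width is 4 − 1 = 3 and tw(G) ≤ 3. On the other hand G contains the 4-clique {c, d, g, h}. A clique must lie in a single bag of any decomposition, so no decomposition can have width below 3. Combining the bounds, tw(G) = 3.

Treewidth 3.
One optimal decomposition is:
Bags: B1 = {c, d, g, h}  B2 = {b, c, d, h}  B3 = {b, c, e, h}  B4 = {a, c, d, h}  B5 = {d, f, g, h}
Tree: B1–B2, B2–B3, B2–B4, B1–B5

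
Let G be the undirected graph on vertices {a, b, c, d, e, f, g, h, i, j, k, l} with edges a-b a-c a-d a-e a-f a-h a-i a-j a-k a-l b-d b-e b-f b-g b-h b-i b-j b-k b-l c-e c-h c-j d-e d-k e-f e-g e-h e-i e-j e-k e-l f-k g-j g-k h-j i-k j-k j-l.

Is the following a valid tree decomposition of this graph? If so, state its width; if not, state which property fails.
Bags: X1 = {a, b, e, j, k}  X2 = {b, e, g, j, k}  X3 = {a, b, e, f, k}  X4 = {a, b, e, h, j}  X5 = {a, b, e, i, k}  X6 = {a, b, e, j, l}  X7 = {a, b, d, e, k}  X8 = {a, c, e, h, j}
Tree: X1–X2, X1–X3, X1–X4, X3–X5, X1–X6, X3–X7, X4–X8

Checking the three conditions: (i) the bags cover all of {a, b, c, d, e, f, g, h, i, j, k, l}; (ii) for each edge, some bag contains both endpoints; (iii) the bags containing any fixed vertex form a subtree. All hold, so the decomposition is valid with width 5 − 1 = 4.

Yes; width 4.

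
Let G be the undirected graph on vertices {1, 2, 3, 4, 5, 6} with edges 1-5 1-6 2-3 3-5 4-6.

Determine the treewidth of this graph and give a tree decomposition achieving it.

Treewidth 1.
Bags: B1 = {4, 6}  B2 = {1, 6}  B3 = {1, 5}  B4 = {3, 5}  B5 = {2, 3}
Tree: B1–B2, B2–B3, B3–B4, B4–B5

Every bag has size at most 2, so the width is 2 − 1 = 1 and tw(G) ≤ 1. Since G has at least one edge (e.g. 4–6), it is not an edgeless graph, so tw(G) ≥ 1. Therefore the treewidth is 1.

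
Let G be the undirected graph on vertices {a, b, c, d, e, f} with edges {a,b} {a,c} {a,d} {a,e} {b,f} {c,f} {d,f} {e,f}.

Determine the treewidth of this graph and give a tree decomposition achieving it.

Treewidth 2.
Bags: B1 = {a, d, f}  B2 = {a, c, f}  B3 = {a, e, f}  B4 = {a, b, f}
Tree: B1–B2, B2–B3, B3–B4

Each bag holds 3 vertices, so the decomposition has width 2, which upper-bounds the treewidth. Since f–d–a–c–f is a cycle in G, G is not acyclic. Forests are exactly the graphs of treewidth ≤ 1, so tw(G) ≥ 2. Therefore the treewidth is 2.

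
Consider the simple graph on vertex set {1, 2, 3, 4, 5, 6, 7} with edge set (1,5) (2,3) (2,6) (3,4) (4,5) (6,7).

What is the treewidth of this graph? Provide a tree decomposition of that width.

The largest bag has 2 vertices, giving width 1; this decomposition certifies tw(G) ≤ 1. Any graph with an edge has treewidth ≥ 1, and G has the edge 7–6. Combining the bounds, tw(G) = 1.

Treewidth 1.
Bags: B1 = {6, 7}  B2 = {2, 6}  B3 = {2, 3}  B4 = {3, 4}  B5 = {4, 5}  B6 = {1, 5}
Tree: B1–B2, B2–B3, B3–B4, B4–B5, B5–B6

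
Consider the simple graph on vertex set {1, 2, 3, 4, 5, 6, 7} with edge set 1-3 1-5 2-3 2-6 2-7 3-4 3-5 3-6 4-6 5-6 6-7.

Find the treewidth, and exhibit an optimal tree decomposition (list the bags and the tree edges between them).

Each bag holds 3 vertices, so the decomposition has width 2, which upper-bounds the treewidth. Conversely, {1, 3, 5} is a clique of size 3, and the vertices of any clique must share a bag in every tree decomposition; so some bag has ≥ 3 vertices and tw(G) ≥ 2. The upper and lower bounds meet at 2, so that is the treewidth.

Treewidth 2.
One such decomposition:
Bags: B1 = {1, 3, 5}  B2 = {3, 5, 6}  B3 = {2, 3, 6}  B4 = {3, 4, 6}  B5 = {2, 6, 7}
Tree: B1–B2, B2–B3, B2–B4, B3–B5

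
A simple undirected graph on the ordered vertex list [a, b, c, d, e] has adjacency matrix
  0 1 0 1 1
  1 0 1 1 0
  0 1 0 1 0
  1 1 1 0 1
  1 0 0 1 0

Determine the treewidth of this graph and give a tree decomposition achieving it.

Treewidth 2.
One optimal decomposition is:
Bags: B1 = {a, b, d}  B2 = {a, d, e}  B3 = {b, c, d}
Tree: B1–B2, B1–B3

Every bag has size at most 3, so the width is 3 − 1 = 2 and tw(G) ≤ 2. For the lower bound, the 3 vertices {b, c, d} are pairwise adjacent, and any tree decomposition puts a clique entirely inside one bag — forcing width ≥ 2. Combining the bounds, tw(G) = 2.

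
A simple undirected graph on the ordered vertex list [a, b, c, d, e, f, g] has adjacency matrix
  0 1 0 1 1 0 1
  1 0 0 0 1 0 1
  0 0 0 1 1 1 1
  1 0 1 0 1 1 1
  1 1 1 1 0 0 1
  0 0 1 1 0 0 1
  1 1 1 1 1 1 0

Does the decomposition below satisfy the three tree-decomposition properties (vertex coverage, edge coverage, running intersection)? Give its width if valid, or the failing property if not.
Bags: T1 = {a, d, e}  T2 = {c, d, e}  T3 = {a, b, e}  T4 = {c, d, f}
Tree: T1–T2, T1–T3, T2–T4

A tree decomposition must satisfy three properties: every vertex lies in some bag; for every edge, both endpoints lie together in some bag; and for every vertex, the bags containing it form a connected subtree. Here vertex g appears in no bag, so the decomposition is invalid.

No — vertex g appears in no bag.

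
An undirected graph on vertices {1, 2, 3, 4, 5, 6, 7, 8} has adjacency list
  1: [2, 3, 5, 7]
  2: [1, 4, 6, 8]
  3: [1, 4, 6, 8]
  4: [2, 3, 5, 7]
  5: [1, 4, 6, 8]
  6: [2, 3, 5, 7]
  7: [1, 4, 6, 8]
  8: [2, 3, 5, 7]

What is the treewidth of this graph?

A width-4 tree decomposition is:
Bags: B1 = {1, 3, 4, 6, 8}  B2 = {1, 2, 4, 6, 8}  B3 = {1, 4, 5, 6, 8}  B4 = {1, 4, 6, 7, 8}
Tree: B1–B2, B2–B3, B3–B4
The largest bag has 5 vertices, giving width 4; this decomposition certifies tw(G) ≤ 4. For the lower bound: the 5 vertex sets {3,6}, {1,2}, {5,8}, {4}, {7} are disjoint, each induces a connected subgraph, and every pair is joined by at least one edge of G. Contracting each set to a single vertex therefore yields K_{5} as a minor, and since treewidth is minor-monotone, tw(G) ≥ tw(K_{5}) = 4. Hence tw(G) = 4 exactly.

4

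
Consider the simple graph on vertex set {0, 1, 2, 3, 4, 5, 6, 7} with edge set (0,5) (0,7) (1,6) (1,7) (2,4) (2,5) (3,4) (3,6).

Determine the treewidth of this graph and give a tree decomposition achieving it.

Each bag holds 3 vertices, so the decomposition has width 2, which upper-bounds the treewidth. The edges 1–6–3–4–2–5–0–7–1 form a cycle, so G is not a tree and its treewidth is at least 2. Hence tw(G) = 2 exactly.

Treewidth 2.
One such decomposition:
Bags: B1 = {1, 3, 6}  B2 = {1, 3, 4}  B3 = {1, 2, 4}  B4 = {1, 2, 5}  B5 = {0, 1, 5}  B6 = {0, 1, 7}
Tree: B1–B2, B2–B3, B3–B4, B4–B5, B5–B6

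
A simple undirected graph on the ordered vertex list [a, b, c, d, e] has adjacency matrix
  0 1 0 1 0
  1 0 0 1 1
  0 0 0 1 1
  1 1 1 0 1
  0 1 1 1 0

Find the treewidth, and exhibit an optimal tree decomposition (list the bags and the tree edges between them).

The largest bag has 3 vertices, giving width 2; this decomposition certifies tw(G) ≤ 2. On the other hand G contains the 3-clique {c, d, e}. A clique must lie in a single bag of any decomposition, so no decomposition can have width below 2. The upper and lower bounds meet at 2, so that is the treewidth.

Treewidth 2.
One optimal decomposition is:
Bags: B1 = {c, d, e}  B2 = {b, d, e}  B3 = {a, b, d}
Tree: B1–B2, B2–B3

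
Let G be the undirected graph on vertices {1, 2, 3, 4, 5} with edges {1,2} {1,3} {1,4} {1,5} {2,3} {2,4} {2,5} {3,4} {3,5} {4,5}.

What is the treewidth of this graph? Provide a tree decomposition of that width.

Treewidth 4.
Bags: B1 = {1, 2, 3, 4, 5}
Tree: (single bag)

With just one bag of size 5, the width is 5 − 1 = 4, so tw(G) ≤ 4. Conversely, {1, 2, 3, 4, 5} is a clique of size 5, and the vertices of any clique must share a bag in every tree decomposition; so some bag has ≥ 5 vertices and tw(G) ≥ 4. The upper and lower bounds meet at 4, so that is the treewidth.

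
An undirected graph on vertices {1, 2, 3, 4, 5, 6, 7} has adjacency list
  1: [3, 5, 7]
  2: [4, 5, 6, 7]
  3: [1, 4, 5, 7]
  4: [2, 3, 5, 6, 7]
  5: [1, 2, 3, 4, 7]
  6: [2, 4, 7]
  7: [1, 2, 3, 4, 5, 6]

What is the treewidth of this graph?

A width-3 tree decomposition is:
Bags: B1 = {2, 4, 5, 7}  B2 = {3, 4, 5, 7}  B3 = {1, 3, 5, 7}  B4 = {2, 4, 6, 7}
Tree: B1–B2, B2–B3, B1–B4
Each bag holds 4 vertices, so the decomposition has width 3, which upper-bounds the treewidth. On the other hand G contains the 4-clique {1, 3, 5, 7}. A clique must lie in a single bag of any decomposition, so no decomposition can have width below 3. Hence tw(G) = 3 exactly.

3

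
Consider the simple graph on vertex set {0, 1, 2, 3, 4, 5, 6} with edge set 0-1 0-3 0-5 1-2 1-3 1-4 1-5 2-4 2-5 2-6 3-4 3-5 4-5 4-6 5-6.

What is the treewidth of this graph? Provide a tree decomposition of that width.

Treewidth 3.
One such decomposition:
Bags: B1 = {1, 3, 4, 5}  B2 = {0, 1, 3, 5}  B3 = {1, 2, 4, 5}  B4 = {2, 4, 5, 6}
Tree: B1–B2, B1–B3, B3–B4

The largest bag has 4 vertices, giving width 3; this decomposition certifies tw(G) ≤ 3. On the other hand G contains the 4-clique {1, 2, 4, 5}. A clique must lie in a single bag of any decomposition, so no decomposition can have width below 3. Combining the bounds, tw(G) = 3.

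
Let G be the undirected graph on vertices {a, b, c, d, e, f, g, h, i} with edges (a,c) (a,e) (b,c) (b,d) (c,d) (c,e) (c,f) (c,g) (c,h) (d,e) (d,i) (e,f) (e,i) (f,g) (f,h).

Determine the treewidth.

A width-2 tree decomposition is:
Bags: B1 = {c, e, f}  B2 = {c, d, e}  B3 = {b, c, d}  B4 = {d, e, i}  B5 = {c, f, h}  B6 = {c, f, g}  B7 = {a, c, e}
Tree: B1–B2, B2–B3, B2–B4, B1–B5, B1–B6, B2–B7
The largest bag has 3 vertices, giving width 2; this decomposition certifies tw(G) ≤ 2. For the lower bound, the 3 vertices {c, d, e} are pairwise adjacent, and any tree decomposition puts a clique entirely inside one bag — forcing width ≥ 2. Therefore the treewidth is 2.

2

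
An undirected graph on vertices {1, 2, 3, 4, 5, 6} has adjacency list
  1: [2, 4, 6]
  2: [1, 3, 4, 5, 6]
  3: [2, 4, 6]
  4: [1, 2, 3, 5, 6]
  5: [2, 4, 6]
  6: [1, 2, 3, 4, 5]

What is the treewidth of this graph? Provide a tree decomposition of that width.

Each bag holds 4 vertices, so the decomposition has width 3, which upper-bounds the treewidth. Conversely, {1, 2, 4, 6} is a clique of size 4, and the vertices of any clique must share a bag in every tree decomposition; so some bag has ≥ 4 vertices and tw(G) ≥ 3. Hence tw(G) = 3 exactly.

Treewidth 3.
One such decomposition:
Bags: B1 = {2, 4, 5, 6}  B2 = {1, 2, 4, 6}  B3 = {2, 3, 4, 6}
Tree: B1–B2, B2–B3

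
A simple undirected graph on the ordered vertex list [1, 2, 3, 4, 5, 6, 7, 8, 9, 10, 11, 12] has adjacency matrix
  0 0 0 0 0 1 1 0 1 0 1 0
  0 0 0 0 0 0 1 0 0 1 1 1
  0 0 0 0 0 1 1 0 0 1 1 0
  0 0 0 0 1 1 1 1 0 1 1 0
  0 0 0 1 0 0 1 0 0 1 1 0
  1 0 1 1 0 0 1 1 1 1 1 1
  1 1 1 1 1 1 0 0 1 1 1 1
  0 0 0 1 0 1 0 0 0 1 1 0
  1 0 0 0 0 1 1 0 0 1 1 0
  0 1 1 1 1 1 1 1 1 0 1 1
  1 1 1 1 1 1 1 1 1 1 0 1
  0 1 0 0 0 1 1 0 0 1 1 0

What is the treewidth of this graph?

A width-4 tree decomposition is:
Bags: B1 = {4, 6, 7, 10, 11}  B2 = {4, 6, 8, 10, 11}  B3 = {6, 7, 9, 10, 11}  B4 = {6, 7, 10, 11, 12}  B5 = {4, 5, 7, 10, 11}  B6 = {2, 7, 10, 11, 12}  B7 = {1, 6, 7, 9, 11}  B8 = {3, 6, 7, 10, 11}
Tree: B1–B2, B1–B3, B3–B4, B1–B5, B4–B6, B3–B7, B3–B8
The largest bag has 5 vertices, giving width 4; this decomposition certifies tw(G) ≤ 4. On the other hand G contains the 5-clique {4, 6, 8, 10, 11}. A clique must lie in a single bag of any decomposition, so no decomposition can have width below 4. Hence tw(G) = 4 exactly.

4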